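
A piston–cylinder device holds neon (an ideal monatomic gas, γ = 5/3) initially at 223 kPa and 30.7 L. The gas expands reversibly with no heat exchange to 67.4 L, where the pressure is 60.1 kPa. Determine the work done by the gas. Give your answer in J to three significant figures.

W ≈ 4190 J

Adiabatic: W = (P₁V₁ − P₂V₂)/(γ − 1) with γ = 5/3.
P₁V₁ = 6846 J, P₂V₂ = 4051 J.
W = (6846 − 4051) / 0.6667 = 4193 J.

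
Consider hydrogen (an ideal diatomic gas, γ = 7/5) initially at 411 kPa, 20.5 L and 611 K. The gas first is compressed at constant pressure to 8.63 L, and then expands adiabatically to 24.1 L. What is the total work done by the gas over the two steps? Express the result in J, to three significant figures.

Step 1 (isobaric): W = PΔV = (411 kPa)(8.63 − 20.5 L) = -4879 J.
After step 1: P = 411 kPa, V = 8.63 L, T = 257.2 K.
Step 2 (adiabatic): W = (P₁V₁ − P₂V₂)/(γ−1) = (3547 − 2352)/0.4 = 2987 J.
W_total = -4879 + 2987 = -1891 J.

W_total ≈ -1890 J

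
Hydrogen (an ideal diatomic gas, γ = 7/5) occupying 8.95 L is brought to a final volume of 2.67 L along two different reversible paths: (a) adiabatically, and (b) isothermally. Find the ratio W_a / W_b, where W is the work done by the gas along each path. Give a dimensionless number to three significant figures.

Path (a) adiabatic: W = P₁V₁(1 − (V₁/V₂)^(γ−1))/(γ−1) → W_a/(P₁V₁) = -1.556.
Path (b) isothermal: W = P₁V₁ ln(V₂/V₁) → W_b/(P₁V₁) = -1.21.
W_a / W_b = -1.556 / -1.21 = 1.286.

W_a / W_b ≈ 1.29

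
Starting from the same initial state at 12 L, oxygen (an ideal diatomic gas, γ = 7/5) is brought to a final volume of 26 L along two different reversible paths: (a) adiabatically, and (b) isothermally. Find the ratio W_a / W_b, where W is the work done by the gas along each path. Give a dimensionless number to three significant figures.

Path (a) adiabatic: W = P₁V₁(1 − (V₁/V₂)^(γ−1))/(γ−1) → W_a/(P₁V₁) = 0.6651.
Path (b) isothermal: W = P₁V₁ ln(V₂/V₁) → W_b/(P₁V₁) = 0.7732.
W_a / W_b = 0.6651 / 0.7732 = 0.8601.

W_a / W_b ≈ 0.860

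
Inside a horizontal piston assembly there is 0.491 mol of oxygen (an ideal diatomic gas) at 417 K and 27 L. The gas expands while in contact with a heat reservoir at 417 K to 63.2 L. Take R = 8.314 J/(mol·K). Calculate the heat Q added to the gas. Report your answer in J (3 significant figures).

Isothermal ⇒ ΔU = 0, so Q = W = nRT ln(V₂/V₁).
Q = (0.491)(8.314)(417) ln(63.2/27) = 1702 × 0.8505 = 1448 J.

Q ≈ 1450 J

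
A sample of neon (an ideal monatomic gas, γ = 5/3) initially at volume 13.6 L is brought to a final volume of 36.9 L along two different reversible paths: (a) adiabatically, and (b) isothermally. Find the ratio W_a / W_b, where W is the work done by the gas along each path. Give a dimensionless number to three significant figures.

Path (a) adiabatic: W = P₁V₁(1 − (V₁/V₂)^(γ−1))/(γ−1) → W_a/(P₁V₁) = 0.7289.
Path (b) isothermal: W = P₁V₁ ln(V₂/V₁) → W_b/(P₁V₁) = 0.9981.
W_a / W_b = 0.7289 / 0.9981 = 0.7303.

W_a / W_b ≈ 0.730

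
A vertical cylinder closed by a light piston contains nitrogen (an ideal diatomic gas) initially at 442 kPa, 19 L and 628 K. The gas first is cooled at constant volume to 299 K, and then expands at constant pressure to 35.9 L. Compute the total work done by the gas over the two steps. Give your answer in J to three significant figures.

W_total ≈ 3560 J

Step 1 (isochoric): W = 0 (constant volume).
After step 1: P = 210.4 kPa (V unchanged).
Step 2 (isobaric): W = PΔV = (210.4 kPa)(35.9 − 19 L) = 3556 J.
W_total = 0 + 3556 = 3556 J.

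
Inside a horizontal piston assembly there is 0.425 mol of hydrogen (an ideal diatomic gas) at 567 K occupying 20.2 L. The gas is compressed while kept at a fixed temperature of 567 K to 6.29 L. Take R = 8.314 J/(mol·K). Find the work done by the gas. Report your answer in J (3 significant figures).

Isothermal: W = nRT ln(V₂/V₁).
W = (0.425)(8.314)(567) × ln(6.29/20.2)
  = 2003 × -1.167
W_by_gas = -2337 J.

W ≈ -2340 J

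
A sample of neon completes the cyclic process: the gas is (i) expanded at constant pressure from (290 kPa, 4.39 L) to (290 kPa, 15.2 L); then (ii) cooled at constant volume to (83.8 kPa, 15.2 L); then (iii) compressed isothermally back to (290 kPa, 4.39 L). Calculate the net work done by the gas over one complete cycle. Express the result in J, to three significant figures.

W_net ≈ 1550 J

Leg (i): W = PΔV = (290)(15.2 − 4.39) = 3135 J.
Leg (ii): W = 0.
Leg (iii): W = PᵢVᵢ ln(V_f/Vᵢ) = (1274) ln(4.39/15.2) = -1582 J.
W_net = 3135 − 1582 = 1553 J.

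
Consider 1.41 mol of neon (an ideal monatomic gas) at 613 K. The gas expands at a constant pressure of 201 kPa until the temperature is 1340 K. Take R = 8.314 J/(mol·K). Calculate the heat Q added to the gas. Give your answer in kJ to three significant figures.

Q ≈ 21.3 kJ

Isobaric: W = nRΔT = (1.41)(8.314)(727) = 8522 J.
ΔU = nCᵥΔT with Cᵥ = 3R/2: ΔU = (1.41)(12.47)(727) = 12784 J.
Q = ΔU + W = 12784 + 8522 = 21306 J.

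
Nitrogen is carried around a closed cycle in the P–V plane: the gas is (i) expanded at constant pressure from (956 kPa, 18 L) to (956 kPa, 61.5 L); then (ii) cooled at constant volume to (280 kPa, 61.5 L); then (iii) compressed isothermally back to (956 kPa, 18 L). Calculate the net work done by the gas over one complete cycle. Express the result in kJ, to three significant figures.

Leg (i): W = PΔV = (956)(61.5 − 18) = 41586 J.
Leg (ii): W = 0.
Leg (iii): W = PᵢVᵢ ln(V_f/Vᵢ) = (17220) ln(18/61.5) = -21158 J.
W_net = 41586 − 21158 = 20428 J.

W_net ≈ 20.4 kJ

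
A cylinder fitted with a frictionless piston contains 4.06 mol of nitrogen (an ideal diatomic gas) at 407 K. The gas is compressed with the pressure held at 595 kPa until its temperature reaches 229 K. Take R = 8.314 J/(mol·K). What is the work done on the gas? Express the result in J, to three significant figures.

Isobaric: W = P ΔV = nR ΔT.
W = (4.06)(8.314)(229 − 407) = -6008 J.
Work on gas = −W_by = 6008 J.

W ≈ 6010 J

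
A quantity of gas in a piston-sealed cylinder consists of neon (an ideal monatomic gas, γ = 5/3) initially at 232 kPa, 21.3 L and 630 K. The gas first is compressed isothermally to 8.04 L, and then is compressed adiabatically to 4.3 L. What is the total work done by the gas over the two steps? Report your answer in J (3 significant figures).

W_total ≈ -8650 J

Step 1 (isothermal): W = P₁V₁ ln(V₂/V₁) = (4942) ln(8.04/21.3) = -4814 J.
After step 1: P = 614.6 kPa, V = 8.04 L, T = 630 K.
Step 2 (adiabatic): W = (P₁V₁ − P₂V₂)/(γ−1) = (4942 − 7500)/0.667 = -3838 J.
W_total = -4814 − 3838 = -8652 J.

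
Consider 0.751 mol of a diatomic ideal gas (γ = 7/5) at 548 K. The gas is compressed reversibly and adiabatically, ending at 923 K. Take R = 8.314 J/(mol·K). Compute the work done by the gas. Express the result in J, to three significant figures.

Adiabatic ⇒ Q = 0, so W_by = −ΔU = nCᵥ(T₁ − T₂).
Cᵥ = 5R/2 = 20.79 J/(mol·K).
W = (0.751)(20.79)(548 − 923) = -5854 J.

W ≈ -5850 J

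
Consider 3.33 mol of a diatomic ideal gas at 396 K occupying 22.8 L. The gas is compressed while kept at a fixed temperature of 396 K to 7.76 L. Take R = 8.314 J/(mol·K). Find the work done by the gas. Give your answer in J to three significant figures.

Isothermal: W = nRT ln(V₂/V₁).
W = (3.33)(8.314)(396) × ln(7.76/22.8)
  = 10964 × -1.078
W_by_gas = -11816 J.

W ≈ -11800 J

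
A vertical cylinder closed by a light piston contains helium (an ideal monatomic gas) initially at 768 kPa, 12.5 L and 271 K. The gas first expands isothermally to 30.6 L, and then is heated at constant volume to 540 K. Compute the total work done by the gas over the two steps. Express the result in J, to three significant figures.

W_total ≈ 8590 J

Step 1 (isothermal): W = P₁V₁ ln(V₂/V₁) = (9600) ln(30.6/12.5) = 8595 J.
Step 2 (isochoric): W = 0 (constant volume).
W_total = 8595 + 0 = 8595 J.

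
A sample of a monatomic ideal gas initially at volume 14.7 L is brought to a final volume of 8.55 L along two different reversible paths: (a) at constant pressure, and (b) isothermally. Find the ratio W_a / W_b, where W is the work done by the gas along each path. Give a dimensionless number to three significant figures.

Path (a) isobaric: W = P₁(V₂ − V₁) → W_a/(P₁V₁) = -0.4184.
Path (b) isothermal: W = P₁V₁ ln(V₂/V₁) → W_b/(P₁V₁) = -0.5419.
W_a / W_b = -0.4184 / -0.5419 = 0.772.

W_a / W_b ≈ 0.772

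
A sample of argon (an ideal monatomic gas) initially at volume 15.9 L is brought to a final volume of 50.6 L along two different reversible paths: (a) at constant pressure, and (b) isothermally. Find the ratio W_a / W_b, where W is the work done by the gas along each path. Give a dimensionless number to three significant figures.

W_a / W_b ≈ 1.89

Path (a) isobaric: W = P₁(V₂ − V₁) → W_a/(P₁V₁) = 2.182.
Path (b) isothermal: W = P₁V₁ ln(V₂/V₁) → W_b/(P₁V₁) = 1.158.
W_a / W_b = 2.182 / 1.158 = 1.885.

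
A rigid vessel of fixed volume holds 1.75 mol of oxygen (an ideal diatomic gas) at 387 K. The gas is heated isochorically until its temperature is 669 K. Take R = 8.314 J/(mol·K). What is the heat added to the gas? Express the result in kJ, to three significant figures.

Constant volume ⇒ W = 0, so Q = ΔU = nCᵥΔT with Cᵥ = 5R/2 = 20.79 J/(mol·K).
ΔU = (1.75)(20.79)(669 − 387) = 10257 J.

Q ≈ 10.3 kJ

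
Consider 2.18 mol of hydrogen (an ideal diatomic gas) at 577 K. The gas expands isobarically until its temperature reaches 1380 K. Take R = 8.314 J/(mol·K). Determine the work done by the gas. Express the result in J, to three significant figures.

W ≈ 14600 J

Isobaric: W = P ΔV = nR ΔT.
W = (2.18)(8.314)(1380 − 577) = 14554 J.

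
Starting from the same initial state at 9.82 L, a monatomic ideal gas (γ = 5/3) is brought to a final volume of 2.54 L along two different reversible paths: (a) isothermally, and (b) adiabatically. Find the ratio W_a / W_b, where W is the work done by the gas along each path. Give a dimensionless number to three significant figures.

W_a / W_b ≈ 0.616

Path (a) isothermal: W = P₁V₁ ln(V₂/V₁) → W_a/(P₁V₁) = -1.352.
Path (b) adiabatic: W = P₁V₁(1 − (V₁/V₂)^(γ−1))/(γ−1) → W_b/(P₁V₁) = -2.195.
W_a / W_b = -1.352 / -2.195 = 0.6161.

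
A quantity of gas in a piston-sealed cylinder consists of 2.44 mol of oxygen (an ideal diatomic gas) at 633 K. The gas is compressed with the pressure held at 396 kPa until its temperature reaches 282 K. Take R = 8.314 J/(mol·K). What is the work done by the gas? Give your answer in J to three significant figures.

Isobaric: W = P ΔV = nR ΔT.
W = (2.44)(8.314)(282 − 633) = -7120 J.

W ≈ -7120 J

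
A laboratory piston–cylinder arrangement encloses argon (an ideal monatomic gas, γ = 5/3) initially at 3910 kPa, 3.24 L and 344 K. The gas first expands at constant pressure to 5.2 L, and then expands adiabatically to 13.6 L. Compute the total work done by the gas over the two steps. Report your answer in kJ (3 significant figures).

W_total ≈ 22.1 kJ

Step 1 (isobaric): W = PΔV = (3910 kPa)(5.2 − 3.24 L) = 7664 J.
After step 1: P = 3910 kPa, V = 5.2 L, T = 552.1 K.
Step 2 (adiabatic): W = (P₁V₁ − P₂V₂)/(γ−1) = (20332 − 10711)/0.667 = 14432 J.
W_total = 7664 + 14432 = 22095 J.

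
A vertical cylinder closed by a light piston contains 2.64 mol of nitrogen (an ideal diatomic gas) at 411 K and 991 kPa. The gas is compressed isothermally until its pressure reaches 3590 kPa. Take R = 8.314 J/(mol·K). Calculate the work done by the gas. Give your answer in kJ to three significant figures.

Isothermal process: W = nRT ln(V₂/V₁) = nRT ln(P₁/P₂).
W = (2.64)(8.314)(411) × ln(991/3590)
  = 9021 × ln(0.276) = 9021 × -1.287
W_by_gas = -11612 J.

W ≈ -11.6 kJ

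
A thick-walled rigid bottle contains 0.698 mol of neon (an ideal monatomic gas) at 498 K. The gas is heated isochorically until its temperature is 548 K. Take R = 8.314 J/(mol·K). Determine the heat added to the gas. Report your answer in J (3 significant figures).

Q ≈ 435 J

Constant volume ⇒ W = 0, so Q = ΔU = nCᵥΔT with Cᵥ = 3R/2 = 12.47 J/(mol·K).
ΔU = (0.698)(12.47)(548 − 498) = 435.2 J.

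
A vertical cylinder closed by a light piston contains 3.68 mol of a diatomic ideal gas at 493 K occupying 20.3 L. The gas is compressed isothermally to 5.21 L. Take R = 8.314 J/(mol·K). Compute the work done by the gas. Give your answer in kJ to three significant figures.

W ≈ -20.5 kJ

Isothermal: W = nRT ln(V₂/V₁).
W = (3.68)(8.314)(493) × ln(5.21/20.3)
  = 15084 × -1.36
W_by_gas = -20514 J.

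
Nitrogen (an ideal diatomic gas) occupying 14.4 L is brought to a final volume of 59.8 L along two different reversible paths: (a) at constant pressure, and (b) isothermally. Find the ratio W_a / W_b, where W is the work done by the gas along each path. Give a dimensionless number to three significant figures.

Path (a) isobaric: W = P₁(V₂ − V₁) → W_a/(P₁V₁) = 3.153.
Path (b) isothermal: W = P₁V₁ ln(V₂/V₁) → W_b/(P₁V₁) = 1.424.
W_a / W_b = 3.153 / 1.424 = 2.214.

W_a / W_b ≈ 2.21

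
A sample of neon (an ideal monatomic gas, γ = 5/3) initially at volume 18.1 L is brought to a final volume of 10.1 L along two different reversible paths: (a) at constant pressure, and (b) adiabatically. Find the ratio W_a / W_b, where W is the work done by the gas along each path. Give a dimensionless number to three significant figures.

W_a / W_b ≈ 0.620

Path (a) isobaric: W = P₁(V₂ − V₁) → W_a/(P₁V₁) = -0.442.
Path (b) adiabatic: W = P₁V₁(1 − (V₁/V₂)^(γ−1))/(γ−1) → W_b/(P₁V₁) = -0.7131.
W_a / W_b = -0.442 / -0.7131 = 0.6198.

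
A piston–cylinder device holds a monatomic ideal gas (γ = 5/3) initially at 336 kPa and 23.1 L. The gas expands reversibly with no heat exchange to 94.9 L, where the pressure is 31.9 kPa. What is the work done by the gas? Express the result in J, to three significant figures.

W ≈ 7100 J

Adiabatic: W = (P₁V₁ − P₂V₂)/(γ − 1) with γ = 5/3.
P₁V₁ = 7762 J, P₂V₂ = 3027 J.
W = (7762 − 3027) / 0.6667 = 7101 J.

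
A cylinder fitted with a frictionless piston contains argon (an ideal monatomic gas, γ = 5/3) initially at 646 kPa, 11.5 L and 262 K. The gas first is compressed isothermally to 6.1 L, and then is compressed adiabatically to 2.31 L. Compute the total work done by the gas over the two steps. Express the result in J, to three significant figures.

W_total ≈ -14900 J

Step 1 (isothermal): W = P₁V₁ ln(V₂/V₁) = (7429) ln(6.1/11.5) = -4710 J.
After step 1: P = 1218 kPa, V = 6.1 L, T = 262 K.
Step 2 (adiabatic): W = (P₁V₁ − P₂V₂)/(γ−1) = (7429 − 14193)/0.667 = -10146 J.
W_total = -4710 − 10146 = -14856 J.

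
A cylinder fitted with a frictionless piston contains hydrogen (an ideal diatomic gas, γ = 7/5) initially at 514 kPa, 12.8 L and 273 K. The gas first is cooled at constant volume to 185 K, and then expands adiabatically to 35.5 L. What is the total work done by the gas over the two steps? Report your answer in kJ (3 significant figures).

Step 1 (isochoric): W = 0 (constant volume).
After step 1: P = 348.3 kPa (V unchanged).
Step 2 (adiabatic): W = (P₁V₁ − P₂V₂)/(γ−1) = (4458 − 2965)/0.4 = 3734 J.
W_total = 0 + 3734 = 3734 J.

W_total ≈ 3.73 kJ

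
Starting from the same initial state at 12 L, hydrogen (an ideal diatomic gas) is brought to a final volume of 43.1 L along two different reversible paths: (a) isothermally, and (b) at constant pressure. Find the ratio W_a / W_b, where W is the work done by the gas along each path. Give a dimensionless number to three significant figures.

W_a / W_b ≈ 0.493

Path (a) isothermal: W = P₁V₁ ln(V₂/V₁) → W_a/(P₁V₁) = 1.279.
Path (b) isobaric: W = P₁(V₂ − V₁) → W_b/(P₁V₁) = 2.592.
W_a / W_b = 1.279 / 2.592 = 0.4934.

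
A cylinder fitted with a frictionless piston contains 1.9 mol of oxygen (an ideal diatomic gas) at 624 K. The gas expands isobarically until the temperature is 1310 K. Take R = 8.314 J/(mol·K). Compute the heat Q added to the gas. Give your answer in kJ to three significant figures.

Q ≈ 37.9 kJ

Isobaric: W = nRΔT = (1.9)(8.314)(686) = 10836 J.
ΔU = nCᵥΔT with Cᵥ = 5R/2: ΔU = (1.9)(20.79)(686) = 27091 J.
Q = ΔU + W = 27091 + 10836 = 37928 J.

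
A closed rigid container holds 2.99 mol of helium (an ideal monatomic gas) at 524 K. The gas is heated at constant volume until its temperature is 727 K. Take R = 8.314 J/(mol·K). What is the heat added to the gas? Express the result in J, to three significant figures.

Q ≈ 7570 J

Constant volume ⇒ W = 0, so Q = ΔU = nCᵥΔT with Cᵥ = 3R/2 = 12.47 J/(mol·K).
ΔU = (2.99)(12.47)(727 − 524) = 7570 J.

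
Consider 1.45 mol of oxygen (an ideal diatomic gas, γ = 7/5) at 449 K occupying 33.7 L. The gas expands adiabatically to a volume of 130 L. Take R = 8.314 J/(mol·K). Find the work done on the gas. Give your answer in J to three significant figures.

W ≈ -5650 J

Adiabatic: TV^(γ−1) = const with γ = 7/5.
T₂ = T₁ (V₁/V₂)^(γ−1) = 449 × (33.7/130)^0.4 = 449 × 0.5827 = 261.7 K.
W_by = nCᵥ(T₁ − T₂) = (1.45)(20.79)(449 − 261.7) = 5646 J.
Work on gas = −W_by = -5646 J.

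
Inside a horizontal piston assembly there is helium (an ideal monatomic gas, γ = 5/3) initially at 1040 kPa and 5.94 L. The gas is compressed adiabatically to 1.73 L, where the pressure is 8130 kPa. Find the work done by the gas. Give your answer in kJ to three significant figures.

Adiabatic: W = (P₁V₁ − P₂V₂)/(γ − 1) with γ = 5/3.
P₁V₁ = 6178 J, P₂V₂ = 14065 J.
W = (6178 − 14065) / 0.6667 = -11831 J.

W ≈ -11.8 kJ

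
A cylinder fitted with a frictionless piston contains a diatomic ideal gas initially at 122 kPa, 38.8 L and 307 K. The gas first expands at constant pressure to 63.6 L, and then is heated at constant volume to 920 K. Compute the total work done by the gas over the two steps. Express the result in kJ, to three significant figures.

W_total ≈ 3.03 kJ

Step 1 (isobaric): W = PΔV = (122 kPa)(63.6 − 38.8 L) = 3026 J.
Step 2 (isochoric): W = 0 (constant volume).
W_total = 3026 + 0 = 3026 J.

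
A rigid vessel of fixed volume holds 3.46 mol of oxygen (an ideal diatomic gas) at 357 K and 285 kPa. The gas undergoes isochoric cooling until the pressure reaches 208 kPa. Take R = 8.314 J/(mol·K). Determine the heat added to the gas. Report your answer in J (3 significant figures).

Constant volume ⇒ W = 0, so Q = ΔU = nCᵥΔT with Cᵥ = 5R/2 = 20.79 J/(mol·K).
At constant V, T₂/T₁ = P₂/P₁ ⇒ ΔT = T₁(P₂/P₁ − 1) = 357·(208/285 − 1) = -96.45 K.
ΔU = (3.46)(20.79)(-96.45) = -6936 J.

Q ≈ -6940 J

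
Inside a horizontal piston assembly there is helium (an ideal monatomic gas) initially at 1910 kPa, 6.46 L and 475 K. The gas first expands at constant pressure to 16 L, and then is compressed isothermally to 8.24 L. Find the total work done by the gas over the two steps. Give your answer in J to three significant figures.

W_total ≈ -2060 J

Step 1 (isobaric): W = PΔV = (1910 kPa)(16 − 6.46 L) = 18221 J.
After step 1: P = 1910 kPa, V = 16 L, T = 1176 K.
Step 2 (isothermal): W = P₁V₁ ln(V₂/V₁) = (30560) ln(8.24/16) = -20279 J.
W_total = 18221 − 20279 = -2058 J.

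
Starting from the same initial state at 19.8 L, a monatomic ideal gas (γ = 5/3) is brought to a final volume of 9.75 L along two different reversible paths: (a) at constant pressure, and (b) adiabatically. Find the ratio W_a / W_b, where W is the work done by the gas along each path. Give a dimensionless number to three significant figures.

Path (a) isobaric: W = P₁(V₂ − V₁) → W_a/(P₁V₁) = -0.5076.
Path (b) adiabatic: W = P₁V₁(1 − (V₁/V₂)^(γ−1))/(γ−1) → W_b/(P₁V₁) = -0.9055.
W_a / W_b = -0.5076 / -0.9055 = 0.5606.

W_a / W_b ≈ 0.561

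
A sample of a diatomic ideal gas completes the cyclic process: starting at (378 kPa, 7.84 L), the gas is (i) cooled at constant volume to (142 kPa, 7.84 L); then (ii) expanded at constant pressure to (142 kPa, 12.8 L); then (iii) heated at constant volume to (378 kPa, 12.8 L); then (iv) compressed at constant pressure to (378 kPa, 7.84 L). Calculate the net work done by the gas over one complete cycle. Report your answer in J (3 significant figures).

W_net ≈ -1170 J

Constant-volume legs do no work.
W(ii) = (142)(12.8 − 7.84) = 704.3 J; W(iv) = (378)(7.84 − 12.8) = -1875 J.
W_net = 704.3 − 1875 = -1171 J (the counter-clockwise enclosed area).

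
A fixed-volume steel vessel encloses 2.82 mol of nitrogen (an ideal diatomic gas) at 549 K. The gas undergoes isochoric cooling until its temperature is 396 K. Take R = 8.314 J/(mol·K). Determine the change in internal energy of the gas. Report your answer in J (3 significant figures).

Constant volume ⇒ W = 0, so Q = ΔU = nCᵥΔT with Cᵥ = 5R/2 = 20.79 J/(mol·K).
ΔU = (2.82)(20.79)(396 − 549) = -8968 J.

ΔU ≈ -8970 J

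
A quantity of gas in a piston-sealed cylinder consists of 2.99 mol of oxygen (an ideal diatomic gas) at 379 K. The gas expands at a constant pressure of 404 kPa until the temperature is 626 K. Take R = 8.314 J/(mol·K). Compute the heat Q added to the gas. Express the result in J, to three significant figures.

Q ≈ 21500 J

Isobaric: W = nRΔT = (2.99)(8.314)(247) = 6140 J.
ΔU = nCᵥΔT with Cᵥ = 5R/2: ΔU = (2.99)(20.79)(247) = 15350 J.
Q = ΔU + W = 15350 + 6140 = 21490 J.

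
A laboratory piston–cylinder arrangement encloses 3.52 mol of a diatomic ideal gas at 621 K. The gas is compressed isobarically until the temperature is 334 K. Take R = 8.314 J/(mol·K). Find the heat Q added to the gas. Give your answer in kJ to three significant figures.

Isobaric: W = nRΔT = (3.52)(8.314)(-287) = -8399 J.
ΔU = nCᵥΔT with Cᵥ = 5R/2: ΔU = (3.52)(20.79)(-287) = -20998 J.
Q = ΔU + W = -20998 − 8399 = -29397 J.

Q ≈ -29.4 kJ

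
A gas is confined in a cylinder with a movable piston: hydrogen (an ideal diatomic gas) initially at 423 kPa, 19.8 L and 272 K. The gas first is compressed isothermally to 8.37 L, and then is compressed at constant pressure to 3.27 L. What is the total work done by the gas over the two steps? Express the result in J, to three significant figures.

Step 1 (isothermal): W = P₁V₁ ln(V₂/V₁) = (8375) ln(8.37/19.8) = -7211 J.
After step 1: P = 1001 kPa, V = 8.37 L, T = 272 K.
Step 2 (isobaric): W = PΔV = (1001 kPa)(3.27 − 8.37 L) = -5103 J.
W_total = -7211 − 5103 = -12315 J.

W_total ≈ -12300 J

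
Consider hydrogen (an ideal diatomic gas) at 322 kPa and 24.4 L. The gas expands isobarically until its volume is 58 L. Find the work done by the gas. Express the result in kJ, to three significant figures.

Isobaric: W = P ΔV.
W = (322 kPa)(58 − 24.4 L) = (322)(33.6) = 10819 J.

W ≈ 10.8 kJ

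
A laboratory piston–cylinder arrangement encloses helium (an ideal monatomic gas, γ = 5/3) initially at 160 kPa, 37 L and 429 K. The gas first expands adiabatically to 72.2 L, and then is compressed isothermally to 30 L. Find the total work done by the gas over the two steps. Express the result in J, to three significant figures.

W_total ≈ -136 J

Step 1 (adiabatic): W = (P₁V₁ − P₂V₂)/(γ−1) = (5920 − 3791)/0.667 = 3193 J.
After step 1: P = 52.51 kPa, V = 72.2 L, T = 274.7 K.
Step 2 (isothermal): W = P₁V₁ ln(V₂/V₁) = (3791) ln(30/72.2) = -3330 J.
W_total = 3193 − 3330 = -136.1 J.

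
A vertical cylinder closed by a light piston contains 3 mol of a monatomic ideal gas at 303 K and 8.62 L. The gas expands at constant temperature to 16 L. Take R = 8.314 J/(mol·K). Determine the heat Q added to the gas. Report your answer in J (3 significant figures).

Isothermal ⇒ ΔU = 0, so Q = W = nRT ln(V₂/V₁).
Q = (3)(8.314)(303) ln(16/8.62) = 7557 × 0.6185 = 4674 J.

Q ≈ 4670 J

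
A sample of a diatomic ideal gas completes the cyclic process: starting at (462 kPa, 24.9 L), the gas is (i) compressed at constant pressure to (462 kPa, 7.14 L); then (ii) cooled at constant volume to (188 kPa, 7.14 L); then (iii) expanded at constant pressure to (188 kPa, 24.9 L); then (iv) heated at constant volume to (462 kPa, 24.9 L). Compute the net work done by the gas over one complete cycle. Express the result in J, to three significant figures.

W_net ≈ -4870 J

Constant-volume legs do no work.
W(i) = (462)(7.14 − 24.9) = -8205 J; W(iii) = (188)(24.9 − 7.14) = 3339 J.
W_net = -8205 + 3339 = -4866 J (the counter-clockwise enclosed area).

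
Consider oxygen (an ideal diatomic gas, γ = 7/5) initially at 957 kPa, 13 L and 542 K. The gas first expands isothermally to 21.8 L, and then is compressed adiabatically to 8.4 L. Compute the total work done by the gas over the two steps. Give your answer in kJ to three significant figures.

Step 1 (isothermal): W = P₁V₁ ln(V₂/V₁) = (12441) ln(21.8/13) = 6432 J.
After step 1: P = 570.7 kPa, V = 21.8 L, T = 542 K.
Step 2 (adiabatic): W = (P₁V₁ − P₂V₂)/(γ−1) = (12441 − 18219)/0.4 = -14445 J.
W_total = 6432 − 14445 = -8014 J.

W_total ≈ -8.01 kJ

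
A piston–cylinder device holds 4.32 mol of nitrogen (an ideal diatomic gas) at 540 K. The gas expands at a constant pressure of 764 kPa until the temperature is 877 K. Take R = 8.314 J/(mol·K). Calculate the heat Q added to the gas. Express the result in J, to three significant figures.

Isobaric: W = nRΔT = (4.32)(8.314)(337) = 12104 J.
ΔU = nCᵥΔT with Cᵥ = 5R/2: ΔU = (4.32)(20.79)(337) = 30260 J.
Q = ΔU + W = 30260 + 12104 = 42363 J.

Q ≈ 42400 J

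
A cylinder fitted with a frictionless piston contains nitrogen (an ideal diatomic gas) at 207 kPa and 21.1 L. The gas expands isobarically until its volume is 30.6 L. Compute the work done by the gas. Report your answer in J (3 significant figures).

W ≈ 1970 J

Isobaric: W = P ΔV.
W = (207 kPa)(30.6 − 21.1 L) = (207)(9.5) = 1966 J.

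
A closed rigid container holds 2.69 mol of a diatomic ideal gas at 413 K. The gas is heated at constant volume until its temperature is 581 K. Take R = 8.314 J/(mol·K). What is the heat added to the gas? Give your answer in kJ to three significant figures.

Constant volume ⇒ W = 0, so Q = ΔU = nCᵥΔT with Cᵥ = 5R/2 = 20.79 J/(mol·K).
ΔU = (2.69)(20.79)(581 − 413) = 9393 J.

Q ≈ 9.39 kJ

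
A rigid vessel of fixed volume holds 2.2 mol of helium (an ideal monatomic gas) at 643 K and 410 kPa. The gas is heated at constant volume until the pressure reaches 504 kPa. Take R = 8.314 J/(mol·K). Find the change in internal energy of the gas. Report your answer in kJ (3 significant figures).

Constant volume ⇒ W = 0, so Q = ΔU = nCᵥΔT with Cᵥ = 3R/2 = 12.47 J/(mol·K).
At constant V, T₂/T₁ = P₂/P₁ ⇒ ΔT = T₁(P₂/P₁ − 1) = 643·(504/410 − 1) = 147.4 K.
ΔU = (2.2)(12.47)(147.4) = 4045 J.

ΔU ≈ 4.04 kJ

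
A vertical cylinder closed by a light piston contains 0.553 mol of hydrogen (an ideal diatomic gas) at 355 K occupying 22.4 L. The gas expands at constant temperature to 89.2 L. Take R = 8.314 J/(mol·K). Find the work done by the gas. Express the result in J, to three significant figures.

W ≈ 2260 J

Isothermal: W = nRT ln(V₂/V₁).
W = (0.553)(8.314)(355) × ln(89.2/22.4)
  = 1632 × 1.382
W_by_gas = 2255 J.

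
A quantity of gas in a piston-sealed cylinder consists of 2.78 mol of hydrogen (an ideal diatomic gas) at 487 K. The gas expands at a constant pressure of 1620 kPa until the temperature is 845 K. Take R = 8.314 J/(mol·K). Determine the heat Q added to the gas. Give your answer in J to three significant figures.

Isobaric: W = nRΔT = (2.78)(8.314)(358) = 8274 J.
ΔU = nCᵥΔT with Cᵥ = 5R/2: ΔU = (2.78)(20.79)(358) = 20686 J.
Q = ΔU + W = 20686 + 8274 = 28960 J.

Q ≈ 29000 J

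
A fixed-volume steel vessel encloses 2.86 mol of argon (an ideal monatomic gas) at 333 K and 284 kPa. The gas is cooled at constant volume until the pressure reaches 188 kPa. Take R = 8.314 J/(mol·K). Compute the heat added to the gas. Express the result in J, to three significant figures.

Q ≈ -4010 J

Constant volume ⇒ W = 0, so Q = ΔU = nCᵥΔT with Cᵥ = 3R/2 = 12.47 J/(mol·K).
At constant V, T₂/T₁ = P₂/P₁ ⇒ ΔT = T₁(P₂/P₁ − 1) = 333·(188/284 − 1) = -112.6 K.
ΔU = (2.86)(12.47)(-112.6) = -4015 J.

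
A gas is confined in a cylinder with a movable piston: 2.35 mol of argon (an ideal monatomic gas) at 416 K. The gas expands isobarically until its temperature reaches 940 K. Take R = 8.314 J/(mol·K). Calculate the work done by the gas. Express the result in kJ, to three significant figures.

W ≈ 10.2 kJ

Isobaric: W = P ΔV = nR ΔT.
W = (2.35)(8.314)(940 − 416) = 10238 J.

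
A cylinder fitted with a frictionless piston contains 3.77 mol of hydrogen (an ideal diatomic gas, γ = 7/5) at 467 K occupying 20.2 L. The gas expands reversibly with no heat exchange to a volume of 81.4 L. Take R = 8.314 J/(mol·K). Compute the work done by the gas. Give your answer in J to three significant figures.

W ≈ 15600 J

Adiabatic: TV^(γ−1) = const with γ = 7/5.
T₂ = T₁ (V₁/V₂)^(γ−1) = 467 × (20.2/81.4)^0.4 = 467 × 0.5727 = 267.4 K.
W_by = nCᵥ(T₁ − T₂) = (3.77)(20.79)(467 − 267.4) = 15638 J.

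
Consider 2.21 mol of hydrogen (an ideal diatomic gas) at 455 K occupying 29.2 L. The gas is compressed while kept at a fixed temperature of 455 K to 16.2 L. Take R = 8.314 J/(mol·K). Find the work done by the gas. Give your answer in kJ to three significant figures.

Isothermal: W = nRT ln(V₂/V₁).
W = (2.21)(8.314)(455) × ln(16.2/29.2)
  = 8360 × -0.5892
W_by_gas = -4925 J.

W ≈ -4.93 kJ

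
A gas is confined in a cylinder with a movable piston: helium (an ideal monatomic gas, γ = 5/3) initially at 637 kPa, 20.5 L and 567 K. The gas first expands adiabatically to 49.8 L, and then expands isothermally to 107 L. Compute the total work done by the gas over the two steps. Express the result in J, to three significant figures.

Step 1 (adiabatic): W = (P₁V₁ − P₂V₂)/(γ−1) = (13058 − 7226)/0.667 = 8748 J.
After step 1: P = 145.1 kPa, V = 49.8 L, T = 313.8 K.
Step 2 (isothermal): W = P₁V₁ ln(V₂/V₁) = (7226) ln(107/49.8) = 5527 J.
W_total = 8748 + 5527 = 14275 J.

W_total ≈ 14300 J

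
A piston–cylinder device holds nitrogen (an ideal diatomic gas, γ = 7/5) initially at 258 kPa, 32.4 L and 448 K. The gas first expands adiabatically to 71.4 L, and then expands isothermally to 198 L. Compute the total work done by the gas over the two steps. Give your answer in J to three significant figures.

W_total ≈ 11900 J

Step 1 (adiabatic): W = (P₁V₁ − P₂V₂)/(γ−1) = (8359 − 6094)/0.4 = 5663 J.
After step 1: P = 85.35 kPa, V = 71.4 L, T = 326.6 K.
Step 2 (isothermal): W = P₁V₁ ln(V₂/V₁) = (6094) ln(198/71.4) = 6216 J.
W_total = 5663 + 6216 = 11879 J.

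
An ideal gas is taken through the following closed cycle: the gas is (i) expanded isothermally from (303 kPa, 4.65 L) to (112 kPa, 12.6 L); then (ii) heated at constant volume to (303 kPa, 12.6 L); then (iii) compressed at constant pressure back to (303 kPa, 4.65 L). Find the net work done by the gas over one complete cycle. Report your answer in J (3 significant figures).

W_net ≈ -1000 J

Leg (i): W = PᵢVᵢ ln(V_f/Vᵢ) = (1409) ln(12.6/4.65) = 1404 J.
Leg (ii): W = 0.
Leg (iii): W = PΔV = (303)(4.65 − 12.6) = -2409 J.
W_net = 1404 − 2409 = -1004 J.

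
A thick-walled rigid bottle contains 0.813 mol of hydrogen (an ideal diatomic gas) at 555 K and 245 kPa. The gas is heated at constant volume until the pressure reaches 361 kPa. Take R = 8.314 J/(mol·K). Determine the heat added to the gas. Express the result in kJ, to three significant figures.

Constant volume ⇒ W = 0, so Q = ΔU = nCᵥΔT with Cᵥ = 5R/2 = 20.79 J/(mol·K).
At constant V, T₂/T₁ = P₂/P₁ ⇒ ΔT = T₁(P₂/P₁ − 1) = 555·(361/245 − 1) = 262.8 K.
ΔU = (0.813)(20.79)(262.8) = 4440 J.

Q ≈ 4.44 kJ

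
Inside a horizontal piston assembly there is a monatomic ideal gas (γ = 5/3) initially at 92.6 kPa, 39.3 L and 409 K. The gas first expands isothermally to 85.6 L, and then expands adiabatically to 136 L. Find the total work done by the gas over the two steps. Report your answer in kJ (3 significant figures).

Step 1 (isothermal): W = P₁V₁ ln(V₂/V₁) = (3639) ln(85.6/39.3) = 2833 J.
After step 1: P = 42.51 kPa, V = 85.6 L, T = 409 K.
Step 2 (adiabatic): W = (P₁V₁ − P₂V₂)/(γ−1) = (3639 − 2673)/0.667 = 1450 J.
W_total = 2833 + 1450 = 4283 J.

W_total ≈ 4.28 kJ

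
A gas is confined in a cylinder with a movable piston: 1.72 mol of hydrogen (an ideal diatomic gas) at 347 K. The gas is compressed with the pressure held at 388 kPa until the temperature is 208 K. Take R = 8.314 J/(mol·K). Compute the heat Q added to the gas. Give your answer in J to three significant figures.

Isobaric: W = nRΔT = (1.72)(8.314)(-139) = -1988 J.
ΔU = nCᵥΔT with Cᵥ = 5R/2: ΔU = (1.72)(20.79)(-139) = -4969 J.
Q = ΔU + W = -4969 − 1988 = -6957 J.

Q ≈ -6960 J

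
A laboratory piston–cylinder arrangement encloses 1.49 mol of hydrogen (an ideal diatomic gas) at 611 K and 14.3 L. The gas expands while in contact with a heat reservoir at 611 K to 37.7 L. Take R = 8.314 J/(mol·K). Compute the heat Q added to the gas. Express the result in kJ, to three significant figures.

Isothermal ⇒ ΔU = 0, so Q = W = nRT ln(V₂/V₁).
Q = (1.49)(8.314)(611) ln(37.7/14.3) = 7569 × 0.9694 = 7337 J.

Q ≈ 7.34 kJ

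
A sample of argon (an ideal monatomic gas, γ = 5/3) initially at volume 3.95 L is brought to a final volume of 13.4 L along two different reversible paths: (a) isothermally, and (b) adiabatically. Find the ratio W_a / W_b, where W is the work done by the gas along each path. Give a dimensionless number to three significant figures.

Path (a) isothermal: W = P₁V₁ ln(V₂/V₁) → W_a/(P₁V₁) = 1.222.
Path (b) adiabatic: W = P₁V₁(1 − (V₁/V₂)^(γ−1))/(γ−1) → W_b/(P₁V₁) = 0.8356.
W_a / W_b = 1.222 / 0.8356 = 1.462.

W_a / W_b ≈ 1.46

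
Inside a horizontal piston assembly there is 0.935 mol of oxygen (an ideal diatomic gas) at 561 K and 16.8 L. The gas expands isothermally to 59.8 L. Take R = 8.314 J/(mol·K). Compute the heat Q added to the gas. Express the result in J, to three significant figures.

Q ≈ 5540 J

Isothermal ⇒ ΔU = 0, so Q = W = nRT ln(V₂/V₁).
Q = (0.935)(8.314)(561) ln(59.8/16.8) = 4361 × 1.27 = 5537 J.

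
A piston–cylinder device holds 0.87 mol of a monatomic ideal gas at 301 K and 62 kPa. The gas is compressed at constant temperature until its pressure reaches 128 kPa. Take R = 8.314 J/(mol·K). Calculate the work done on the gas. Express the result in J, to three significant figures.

Isothermal process: W = nRT ln(V₂/V₁) = nRT ln(P₁/P₂).
W = (0.87)(8.314)(301) × ln(62/128)
  = 2177 × ln(0.4844) = 2177 × -0.7249
W_by_gas = -1578 J; work on gas = −W_by = 1578 J.

W ≈ 1580 J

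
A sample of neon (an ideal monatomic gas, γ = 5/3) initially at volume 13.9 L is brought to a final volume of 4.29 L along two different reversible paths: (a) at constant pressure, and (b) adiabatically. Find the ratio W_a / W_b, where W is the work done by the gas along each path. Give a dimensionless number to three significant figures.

Path (a) isobaric: W = P₁(V₂ − V₁) → W_a/(P₁V₁) = -0.6914.
Path (b) adiabatic: W = P₁V₁(1 − (V₁/V₂)^(γ−1))/(γ−1) → W_b/(P₁V₁) = -1.784.
W_a / W_b = -0.6914 / -1.784 = 0.3874.

W_a / W_b ≈ 0.387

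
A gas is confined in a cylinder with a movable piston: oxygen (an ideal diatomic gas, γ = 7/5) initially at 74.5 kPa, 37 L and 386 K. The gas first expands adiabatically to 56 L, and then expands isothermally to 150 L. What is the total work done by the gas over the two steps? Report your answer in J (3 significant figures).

Step 1 (adiabatic): W = (P₁V₁ − P₂V₂)/(γ−1) = (2756 − 2335)/0.4 = 1053 J.
After step 1: P = 41.7 kPa, V = 56 L, T = 327 K.
Step 2 (isothermal): W = P₁V₁ ln(V₂/V₁) = (2335) ln(150/56) = 2301 J.
W_total = 1053 + 2301 = 3354 J.

W_total ≈ 3350 J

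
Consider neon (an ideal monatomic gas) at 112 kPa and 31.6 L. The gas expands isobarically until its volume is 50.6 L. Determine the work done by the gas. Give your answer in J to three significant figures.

W ≈ 2130 J

Isobaric: W = P ΔV.
W = (112 kPa)(50.6 − 31.6 L) = (112)(19) = 2128 J.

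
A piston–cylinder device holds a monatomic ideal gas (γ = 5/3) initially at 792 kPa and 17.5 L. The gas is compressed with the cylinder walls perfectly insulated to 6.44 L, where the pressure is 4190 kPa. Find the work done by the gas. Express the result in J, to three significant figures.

Adiabatic: W = (P₁V₁ − P₂V₂)/(γ − 1) with γ = 5/3.
P₁V₁ = 13860 J, P₂V₂ = 26984 J.
W = (13860 − 26984) / 0.6667 = -19685 J.

W ≈ -19700 J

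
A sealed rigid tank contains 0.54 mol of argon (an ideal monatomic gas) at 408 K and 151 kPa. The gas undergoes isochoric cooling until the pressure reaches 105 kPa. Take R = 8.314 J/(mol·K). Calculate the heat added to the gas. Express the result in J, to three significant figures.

Constant volume ⇒ W = 0, so Q = ΔU = nCᵥΔT with Cᵥ = 3R/2 = 12.47 J/(mol·K).
At constant V, T₂/T₁ = P₂/P₁ ⇒ ΔT = T₁(P₂/P₁ − 1) = 408·(105/151 − 1) = -124.3 K.
ΔU = (0.54)(12.47)(-124.3) = -837 J.

Q ≈ -837 J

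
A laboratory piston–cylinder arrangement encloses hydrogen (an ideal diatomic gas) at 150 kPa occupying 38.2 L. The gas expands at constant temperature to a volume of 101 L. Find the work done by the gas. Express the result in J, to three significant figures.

Isothermal: W = nRT ln(V₂/V₁) = P₁V₁ ln(V₂/V₁).
P₁V₁ = (150 kPa)(38.2 L) = 5730 J.
W = 5730 × ln(101/38.2) = 5730 × 0.9723
W_by_gas = 5571 J.

W ≈ 5570 J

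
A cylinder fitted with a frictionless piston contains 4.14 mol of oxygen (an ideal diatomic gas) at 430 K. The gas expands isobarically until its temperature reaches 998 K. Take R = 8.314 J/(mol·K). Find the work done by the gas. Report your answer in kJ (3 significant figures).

W ≈ 19.6 kJ

Isobaric: W = P ΔV = nR ΔT.
W = (4.14)(8.314)(998 − 430) = 19551 J.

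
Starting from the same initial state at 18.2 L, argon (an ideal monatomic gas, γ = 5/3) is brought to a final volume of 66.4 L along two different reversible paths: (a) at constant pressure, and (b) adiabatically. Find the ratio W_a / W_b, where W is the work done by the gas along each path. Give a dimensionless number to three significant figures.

Path (a) isobaric: W = P₁(V₂ − V₁) → W_a/(P₁V₁) = 2.648.
Path (b) adiabatic: W = P₁V₁(1 − (V₁/V₂)^(γ−1))/(γ−1) → W_b/(P₁V₁) = 0.8671.
W_a / W_b = 2.648 / 0.8671 = 3.054.

W_a / W_b ≈ 3.05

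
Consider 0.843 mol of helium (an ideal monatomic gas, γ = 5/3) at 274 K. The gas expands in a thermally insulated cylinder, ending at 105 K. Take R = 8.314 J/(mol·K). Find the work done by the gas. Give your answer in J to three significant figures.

Adiabatic ⇒ Q = 0, so W_by = −ΔU = nCᵥ(T₁ − T₂).
Cᵥ = 3R/2 = 12.47 J/(mol·K).
W = (0.843)(12.47)(274 − 105) = 1777 J.

W ≈ 1780 J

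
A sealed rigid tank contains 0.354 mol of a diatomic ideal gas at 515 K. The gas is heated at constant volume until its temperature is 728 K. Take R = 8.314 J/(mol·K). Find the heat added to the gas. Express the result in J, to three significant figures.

Constant volume ⇒ W = 0, so Q = ΔU = nCᵥΔT with Cᵥ = 5R/2 = 20.79 J/(mol·K).
ΔU = (0.354)(20.79)(728 − 515) = 1567 J.

Q ≈ 1570 J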